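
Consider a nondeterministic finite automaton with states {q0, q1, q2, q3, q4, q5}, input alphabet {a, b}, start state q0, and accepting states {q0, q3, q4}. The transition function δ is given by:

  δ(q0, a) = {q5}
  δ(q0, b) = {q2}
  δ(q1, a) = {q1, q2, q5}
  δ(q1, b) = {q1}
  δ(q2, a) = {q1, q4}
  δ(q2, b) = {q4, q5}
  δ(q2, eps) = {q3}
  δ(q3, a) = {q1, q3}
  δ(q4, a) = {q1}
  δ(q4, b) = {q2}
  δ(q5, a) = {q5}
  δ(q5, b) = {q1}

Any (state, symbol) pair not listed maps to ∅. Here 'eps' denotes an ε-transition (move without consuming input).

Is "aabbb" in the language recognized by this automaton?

Start in {q0}.
Read 'a': {q0} → {q5}.
Read 'a': {q5} → {q5}.
Read 'b': {q5} → {q1}.
Read 'b': {q1} → {q1}.
Read 'b': {q1} → {q1}.
The final set {q1} contains no accepting state.

No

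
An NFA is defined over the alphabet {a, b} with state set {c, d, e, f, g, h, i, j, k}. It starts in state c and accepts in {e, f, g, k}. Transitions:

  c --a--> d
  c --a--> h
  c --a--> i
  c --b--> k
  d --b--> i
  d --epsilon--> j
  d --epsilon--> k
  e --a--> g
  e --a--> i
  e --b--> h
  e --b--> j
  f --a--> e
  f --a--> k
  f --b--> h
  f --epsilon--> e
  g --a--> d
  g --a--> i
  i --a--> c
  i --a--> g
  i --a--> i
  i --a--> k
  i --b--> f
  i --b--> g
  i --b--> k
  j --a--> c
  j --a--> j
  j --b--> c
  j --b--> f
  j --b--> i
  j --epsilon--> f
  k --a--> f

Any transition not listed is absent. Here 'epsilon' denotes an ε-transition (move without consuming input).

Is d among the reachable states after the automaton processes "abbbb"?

Start in {c}.
Read 'a': {c} → {d, e, f, h, i, j, k}.
Read 'b': {d, e, f, h, i, j, k} → {c, e, f, g, h, i, j, k}.
Read 'b': {c, e, f, g, h, i, j, k} → {c, e, f, g, h, i, j, k}.
Read 'b': {c, e, f, g, h, i, j, k} → {c, e, f, g, h, i, j, k}.
Read 'b': {c, e, f, g, h, i, j, k} → {c, e, f, g, h, i, j, k}.
State d is not in {c, e, f, g, h, i, j, k}.

No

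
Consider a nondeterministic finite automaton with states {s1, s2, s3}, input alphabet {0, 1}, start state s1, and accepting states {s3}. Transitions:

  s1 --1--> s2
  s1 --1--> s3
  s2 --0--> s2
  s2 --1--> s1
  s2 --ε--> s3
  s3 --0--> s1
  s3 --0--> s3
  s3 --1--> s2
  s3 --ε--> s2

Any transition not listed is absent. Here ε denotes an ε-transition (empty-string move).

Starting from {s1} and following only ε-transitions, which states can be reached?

Begin with {s1}.
No ε-moves leave this set, so the closure equals the set itself.

{s1}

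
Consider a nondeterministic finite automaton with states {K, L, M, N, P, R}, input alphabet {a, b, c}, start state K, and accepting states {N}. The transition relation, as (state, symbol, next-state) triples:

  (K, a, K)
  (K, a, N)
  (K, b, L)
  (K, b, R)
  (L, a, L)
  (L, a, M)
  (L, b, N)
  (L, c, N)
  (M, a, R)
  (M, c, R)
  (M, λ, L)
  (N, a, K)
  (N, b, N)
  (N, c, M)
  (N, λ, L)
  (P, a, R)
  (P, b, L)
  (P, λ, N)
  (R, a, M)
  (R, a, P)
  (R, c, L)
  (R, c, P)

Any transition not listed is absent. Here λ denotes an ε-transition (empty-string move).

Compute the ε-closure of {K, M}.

{K, L, M}

Begin with {K, M}.
ε-move M → L; add L.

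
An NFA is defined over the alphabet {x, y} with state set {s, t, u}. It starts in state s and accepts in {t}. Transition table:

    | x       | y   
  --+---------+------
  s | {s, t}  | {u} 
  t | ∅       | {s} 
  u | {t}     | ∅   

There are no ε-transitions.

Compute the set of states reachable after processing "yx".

{t}

Start in {s}.
Read 'y': {s} → {u}.
Read 'x': {u} → {t}.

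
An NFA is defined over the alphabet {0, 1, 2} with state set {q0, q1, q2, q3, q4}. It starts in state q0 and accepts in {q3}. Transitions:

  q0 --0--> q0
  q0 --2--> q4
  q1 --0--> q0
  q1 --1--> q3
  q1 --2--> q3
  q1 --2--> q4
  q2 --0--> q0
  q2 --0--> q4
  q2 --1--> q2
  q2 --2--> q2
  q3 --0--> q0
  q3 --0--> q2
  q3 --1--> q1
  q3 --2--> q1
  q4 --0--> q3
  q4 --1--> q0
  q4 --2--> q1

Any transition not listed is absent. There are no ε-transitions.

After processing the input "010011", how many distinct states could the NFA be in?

Start in {q0}.
Read '0': q0→{q0}; now {q0}.
Read '1': q0→∅; now ∅.
The set is empty and remains empty for the remaining 4 symbols.
That set has 0 states.

0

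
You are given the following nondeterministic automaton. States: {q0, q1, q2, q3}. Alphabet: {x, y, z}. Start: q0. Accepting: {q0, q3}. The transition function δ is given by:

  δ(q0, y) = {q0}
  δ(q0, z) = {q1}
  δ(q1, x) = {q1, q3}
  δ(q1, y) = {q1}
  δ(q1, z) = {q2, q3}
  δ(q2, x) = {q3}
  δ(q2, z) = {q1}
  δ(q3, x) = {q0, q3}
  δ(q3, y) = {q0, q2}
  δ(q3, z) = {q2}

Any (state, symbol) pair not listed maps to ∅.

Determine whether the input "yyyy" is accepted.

Start in {q0}.
Read 'y': {q0} → {q0}.
Read 'y': {q0} → {q0}.
Read 'y': {q0} → {q0}.
Read 'y': {q0} → {q0}.
The final set {q0} contains the accepting state q0.

Yes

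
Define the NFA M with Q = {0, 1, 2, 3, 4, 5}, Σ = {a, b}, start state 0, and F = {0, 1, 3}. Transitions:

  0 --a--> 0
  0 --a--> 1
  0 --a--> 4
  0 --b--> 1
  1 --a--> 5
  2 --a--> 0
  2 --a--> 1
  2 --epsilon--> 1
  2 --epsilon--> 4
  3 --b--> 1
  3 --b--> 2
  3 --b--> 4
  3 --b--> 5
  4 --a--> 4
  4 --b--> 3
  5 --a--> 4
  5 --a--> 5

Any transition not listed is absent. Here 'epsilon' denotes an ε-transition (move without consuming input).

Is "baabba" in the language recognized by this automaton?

Start in {0}.
Read 'b': 0→{1}; now {1}.
Read 'a': 1→{5}; now {5}.
Read 'a': 5→{4, 5}; now {4, 5}.
Read 'b': 4→{3}, 5→∅; now {3}.
Read 'b': 3→{1, 2, 4, 5}; now {1, 2, 4, 5}.
Read 'a': 1→{5}, 2→{0, 1}, 4→{4}, 5→{4, 5}; now {0, 1, 4, 5}.
The final set {0, 1, 4, 5} contains the accepting states 0, 1.

Yes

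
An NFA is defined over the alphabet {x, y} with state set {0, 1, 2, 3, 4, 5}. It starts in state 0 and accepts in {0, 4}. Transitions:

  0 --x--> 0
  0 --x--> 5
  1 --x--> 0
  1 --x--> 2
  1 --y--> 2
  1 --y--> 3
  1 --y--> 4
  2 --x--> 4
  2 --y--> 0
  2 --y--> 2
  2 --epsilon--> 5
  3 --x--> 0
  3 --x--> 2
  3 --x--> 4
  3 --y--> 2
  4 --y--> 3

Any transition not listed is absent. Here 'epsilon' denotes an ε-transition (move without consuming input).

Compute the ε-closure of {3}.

Begin with {3}.
No ε-moves leave this set, so the closure equals the set itself.

{3}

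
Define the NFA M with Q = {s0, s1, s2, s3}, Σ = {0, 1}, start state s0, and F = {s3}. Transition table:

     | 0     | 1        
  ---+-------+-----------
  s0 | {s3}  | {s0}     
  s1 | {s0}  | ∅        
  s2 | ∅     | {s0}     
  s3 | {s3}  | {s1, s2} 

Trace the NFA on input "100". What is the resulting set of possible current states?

{s3}

Start in {s0}.
Read '1': s0→{s0}; now {s0}.
Read '0': s0→{s3}; now {s3}.
Read '0': s3→{s3}; now {s3}.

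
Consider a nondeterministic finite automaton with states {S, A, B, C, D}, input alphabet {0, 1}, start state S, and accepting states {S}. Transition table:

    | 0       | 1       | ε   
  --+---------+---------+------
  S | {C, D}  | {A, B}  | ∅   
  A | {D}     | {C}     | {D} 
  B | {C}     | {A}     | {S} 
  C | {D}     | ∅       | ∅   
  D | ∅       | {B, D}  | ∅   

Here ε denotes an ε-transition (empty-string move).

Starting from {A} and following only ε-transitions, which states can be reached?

Begin with {A}.
ε-move A → D; add D.

{A, D}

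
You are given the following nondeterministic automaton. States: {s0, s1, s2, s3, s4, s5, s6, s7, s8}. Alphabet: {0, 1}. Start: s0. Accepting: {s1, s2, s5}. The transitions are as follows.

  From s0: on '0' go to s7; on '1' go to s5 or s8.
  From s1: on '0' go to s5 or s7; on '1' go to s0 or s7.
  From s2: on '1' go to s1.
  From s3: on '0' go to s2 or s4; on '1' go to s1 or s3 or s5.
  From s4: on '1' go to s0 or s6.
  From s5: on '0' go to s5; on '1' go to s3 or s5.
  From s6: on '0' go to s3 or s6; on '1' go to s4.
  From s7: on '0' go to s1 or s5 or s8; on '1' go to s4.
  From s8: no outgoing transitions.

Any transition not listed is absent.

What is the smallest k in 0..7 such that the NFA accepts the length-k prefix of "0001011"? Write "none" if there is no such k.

Start in {s0}.
Read '0': {s0} → {s7}.
Read '0': {s7} → {s1, s5, s8}.
None of the earlier sets intersect F, but {s1, s5, s8} does.

2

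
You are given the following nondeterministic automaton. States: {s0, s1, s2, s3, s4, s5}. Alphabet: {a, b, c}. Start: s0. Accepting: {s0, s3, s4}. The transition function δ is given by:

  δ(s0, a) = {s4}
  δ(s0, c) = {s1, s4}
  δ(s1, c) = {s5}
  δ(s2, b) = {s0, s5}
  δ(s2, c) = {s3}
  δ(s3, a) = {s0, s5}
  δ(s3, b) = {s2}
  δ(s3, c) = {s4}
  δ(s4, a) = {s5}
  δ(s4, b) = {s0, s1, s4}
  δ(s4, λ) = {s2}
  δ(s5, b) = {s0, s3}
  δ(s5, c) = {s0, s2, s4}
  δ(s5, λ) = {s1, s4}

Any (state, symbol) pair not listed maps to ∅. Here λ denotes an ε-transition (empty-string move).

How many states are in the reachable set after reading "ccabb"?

6

Start in {s0}.
Read 'c': s0→{s1, s4}; union {s1, s4}; ε-closure = {s1, s2, s4}.
Read 'c': s1→{s5}, s2→{s3}, s4→∅; union {s3, s5}; ε-closure = {s1, s2, s3, s4, s5}.
Read 'a': s1→∅, s2→∅, s3→{s0, s5}, s4→{s5}, s5→∅; union {s0, s5}; ε-closure = {s0, s1, s2, s4, s5}.
Read 'b': s0→∅, s1→∅, s2→{s0, s5}, s4→{s0, s1, s4}, s5→{s0, s3}; union {s0, s1, s3, s4, s5}; ε-closure = {s0, s1, s2, s3, s4, s5}.
Read 'b': s0→∅, s1→∅, s2→{s0, s5}, s3→{s2}, s4→{s0, s1, s4}, s5→{s0, s3}; now {s0, s1, s2, s3, s4, s5}.
That set has 6 states.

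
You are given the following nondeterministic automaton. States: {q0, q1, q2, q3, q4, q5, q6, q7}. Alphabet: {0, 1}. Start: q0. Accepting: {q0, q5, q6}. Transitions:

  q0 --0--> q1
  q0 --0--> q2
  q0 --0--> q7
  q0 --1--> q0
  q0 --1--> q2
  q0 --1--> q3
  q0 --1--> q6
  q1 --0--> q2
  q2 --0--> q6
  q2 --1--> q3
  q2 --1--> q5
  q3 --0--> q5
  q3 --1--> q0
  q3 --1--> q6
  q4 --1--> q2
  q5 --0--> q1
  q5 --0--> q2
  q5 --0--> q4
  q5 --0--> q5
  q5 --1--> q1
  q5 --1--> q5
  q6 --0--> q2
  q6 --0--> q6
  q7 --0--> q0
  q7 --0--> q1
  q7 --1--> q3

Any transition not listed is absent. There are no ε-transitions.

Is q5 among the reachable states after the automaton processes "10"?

Start in {q0}.
Read '1': q0→{q0, q2, q3, q6}; now {q0, q2, q3, q6}.
Read '0': q0→{q1, q2, q7}, q2→{q6}, q3→{q5}, q6→{q2, q6}; now {q1, q2, q5, q6, q7}.
State q5 is in {q1, q2, q5, q6, q7}.

Yes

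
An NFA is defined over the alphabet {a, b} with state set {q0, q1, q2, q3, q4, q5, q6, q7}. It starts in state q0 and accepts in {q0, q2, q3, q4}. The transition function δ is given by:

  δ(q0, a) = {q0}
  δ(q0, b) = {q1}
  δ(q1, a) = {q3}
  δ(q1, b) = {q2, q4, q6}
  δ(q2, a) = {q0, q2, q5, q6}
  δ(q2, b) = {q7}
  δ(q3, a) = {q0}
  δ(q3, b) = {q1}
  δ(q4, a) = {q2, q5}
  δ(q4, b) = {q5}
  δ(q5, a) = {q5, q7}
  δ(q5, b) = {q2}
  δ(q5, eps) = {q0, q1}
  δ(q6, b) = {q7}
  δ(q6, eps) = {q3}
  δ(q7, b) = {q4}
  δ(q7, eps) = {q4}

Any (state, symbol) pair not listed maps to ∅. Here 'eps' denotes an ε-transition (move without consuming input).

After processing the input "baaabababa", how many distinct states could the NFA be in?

1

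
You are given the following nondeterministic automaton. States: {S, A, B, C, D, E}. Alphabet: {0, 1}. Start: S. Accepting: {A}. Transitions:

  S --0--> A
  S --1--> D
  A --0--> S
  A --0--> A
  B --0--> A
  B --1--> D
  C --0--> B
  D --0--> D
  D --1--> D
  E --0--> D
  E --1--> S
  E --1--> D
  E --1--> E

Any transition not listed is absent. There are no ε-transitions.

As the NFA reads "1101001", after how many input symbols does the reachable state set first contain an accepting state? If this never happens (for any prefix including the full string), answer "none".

Start in {S}.
Read '1': S→{D}; now {D}.
Read '1': D→{D}; now {D}.
Read '0': D→{D}; now {D}.
Read '1': D→{D}; now {D}.
Read '0': D→{D}; now {D}.
Read '0': D→{D}; now {D}.
Read '1': D→{D}; now {D}.
No reachable set along the way intersects F.

none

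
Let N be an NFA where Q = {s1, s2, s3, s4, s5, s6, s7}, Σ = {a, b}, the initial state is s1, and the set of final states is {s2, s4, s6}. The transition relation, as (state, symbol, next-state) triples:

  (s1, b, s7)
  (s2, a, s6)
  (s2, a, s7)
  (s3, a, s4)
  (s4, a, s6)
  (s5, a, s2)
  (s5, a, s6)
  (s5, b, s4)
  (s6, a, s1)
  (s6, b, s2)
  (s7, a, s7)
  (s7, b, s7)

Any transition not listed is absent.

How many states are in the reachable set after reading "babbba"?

1

Start in {s1}.
Read 'b': {s1} → {s7}.
Read 'a': {s7} → {s7}.
Read 'b': {s7} → {s7}.
Read 'b': {s7} → {s7}.
Read 'b': {s7} → {s7}.
Read 'a': {s7} → {s7}.
That set has 1 state.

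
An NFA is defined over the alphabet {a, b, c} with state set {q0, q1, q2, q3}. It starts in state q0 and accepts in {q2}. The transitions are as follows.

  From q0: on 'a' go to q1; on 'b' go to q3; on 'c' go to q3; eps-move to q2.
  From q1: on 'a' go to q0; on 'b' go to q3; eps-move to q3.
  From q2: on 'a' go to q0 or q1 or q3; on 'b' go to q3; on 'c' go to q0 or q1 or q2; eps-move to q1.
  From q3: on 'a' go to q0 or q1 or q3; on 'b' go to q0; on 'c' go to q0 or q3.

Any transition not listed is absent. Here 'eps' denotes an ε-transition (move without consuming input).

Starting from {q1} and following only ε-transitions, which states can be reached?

{q1, q3}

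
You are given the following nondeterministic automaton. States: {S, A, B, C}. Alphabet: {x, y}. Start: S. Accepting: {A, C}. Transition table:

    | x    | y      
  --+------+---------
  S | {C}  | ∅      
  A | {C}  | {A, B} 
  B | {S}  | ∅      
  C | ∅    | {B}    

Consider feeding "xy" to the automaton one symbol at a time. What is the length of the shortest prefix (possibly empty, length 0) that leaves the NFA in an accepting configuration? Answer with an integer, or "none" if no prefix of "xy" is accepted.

Start in {S}.
Read 'x': S→{C}; now {C}.
None of the earlier sets intersect F, but {C} does.

1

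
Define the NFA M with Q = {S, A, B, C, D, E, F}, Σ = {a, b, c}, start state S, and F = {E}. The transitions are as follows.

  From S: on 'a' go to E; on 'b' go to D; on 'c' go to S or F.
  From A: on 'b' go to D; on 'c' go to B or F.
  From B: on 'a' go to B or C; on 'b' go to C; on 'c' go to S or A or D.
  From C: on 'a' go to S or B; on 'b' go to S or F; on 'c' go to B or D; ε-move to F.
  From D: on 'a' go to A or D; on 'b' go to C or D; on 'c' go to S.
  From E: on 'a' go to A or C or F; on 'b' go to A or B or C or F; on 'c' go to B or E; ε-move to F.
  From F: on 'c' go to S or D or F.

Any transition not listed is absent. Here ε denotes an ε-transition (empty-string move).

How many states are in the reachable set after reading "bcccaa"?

Start in {S}.
Read 'b': S→{D}; now {D}.
Read 'c': D→{S}; now {S}.
Read 'c': S→{S, F}; now {S, F}.
Read 'c': S→{S, F}, F→{S, D, F}; now {S, D, F}.
Read 'a': S→{E}, D→{A, D}, F→∅; union {A, D, E}; ε-closure = {A, D, E, F}.
Read 'a': A→∅, D→{A, D}, E→{A, C, F}, F→∅; now {A, C, D, F}.
That set has 4 states.

4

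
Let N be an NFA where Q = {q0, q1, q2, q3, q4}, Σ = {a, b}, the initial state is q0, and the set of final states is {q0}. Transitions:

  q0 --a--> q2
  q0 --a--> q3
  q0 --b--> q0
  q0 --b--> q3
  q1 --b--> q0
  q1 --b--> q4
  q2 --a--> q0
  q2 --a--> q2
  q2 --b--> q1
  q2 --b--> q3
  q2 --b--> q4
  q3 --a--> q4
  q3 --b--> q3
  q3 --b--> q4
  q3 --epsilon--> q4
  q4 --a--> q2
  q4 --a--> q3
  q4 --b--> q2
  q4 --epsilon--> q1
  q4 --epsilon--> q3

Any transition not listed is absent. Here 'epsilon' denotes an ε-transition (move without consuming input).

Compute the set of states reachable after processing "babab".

{q0, q1, q2, q3, q4}

Start in {q0}.
Read 'b': q0→{q0, q3}; union {q0, q3}; ε-closure = {q0, q1, q3, q4}.
Read 'a': q0→{q2, q3}, q1→∅, q3→{q4}, q4→{q2, q3}; union {q2, q3, q4}; ε-closure = {q1, q2, q3, q4}.
Read 'b': q1→{q0, q4}, q2→{q1, q3, q4}, q3→{q3, q4}, q4→{q2}; now {q0, q1, q2, q3, q4}.
Read 'a': q0→{q2, q3}, q1→∅, q2→{q0, q2}, q3→{q4}, q4→{q2, q3}; union {q0, q2, q3, q4}; ε-closure = {q0, q1, q2, q3, q4}.
Read 'b': q0→{q0, q3}, q1→{q0, q4}, q2→{q1, q3, q4}, q3→{q3, q4}, q4→{q2}; now {q0, q1, q2, q3, q4}.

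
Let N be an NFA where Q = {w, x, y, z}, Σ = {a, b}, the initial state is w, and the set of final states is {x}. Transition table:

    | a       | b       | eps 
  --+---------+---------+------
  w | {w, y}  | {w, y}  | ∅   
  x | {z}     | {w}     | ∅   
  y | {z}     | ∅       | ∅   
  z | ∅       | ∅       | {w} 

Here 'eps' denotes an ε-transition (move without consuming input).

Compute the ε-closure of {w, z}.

{w, z}

Begin with {w, z}.
No ε-moves leave this set, so the closure equals the set itself.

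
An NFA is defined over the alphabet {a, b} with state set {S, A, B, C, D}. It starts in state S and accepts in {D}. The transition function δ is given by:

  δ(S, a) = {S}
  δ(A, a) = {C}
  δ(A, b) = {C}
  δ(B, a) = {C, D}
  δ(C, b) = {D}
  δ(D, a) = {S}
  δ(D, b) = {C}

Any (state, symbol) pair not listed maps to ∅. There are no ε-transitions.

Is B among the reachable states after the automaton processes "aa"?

Start in {S}.
Read 'a': S→{S}; now {S}.
Read 'a': S→{S}; now {S}.
State B is not in {S}.

No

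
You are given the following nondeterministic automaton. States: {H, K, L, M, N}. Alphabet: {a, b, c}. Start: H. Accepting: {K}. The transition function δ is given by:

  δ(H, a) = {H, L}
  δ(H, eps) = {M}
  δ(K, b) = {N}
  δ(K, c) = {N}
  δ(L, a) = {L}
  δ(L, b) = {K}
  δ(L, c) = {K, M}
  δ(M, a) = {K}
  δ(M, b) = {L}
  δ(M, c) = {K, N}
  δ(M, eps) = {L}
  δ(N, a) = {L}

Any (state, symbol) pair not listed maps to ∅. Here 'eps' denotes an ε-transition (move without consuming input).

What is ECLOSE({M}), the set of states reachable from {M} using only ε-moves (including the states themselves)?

{L, M}

Begin with {M}.
ε-move M → L; add L.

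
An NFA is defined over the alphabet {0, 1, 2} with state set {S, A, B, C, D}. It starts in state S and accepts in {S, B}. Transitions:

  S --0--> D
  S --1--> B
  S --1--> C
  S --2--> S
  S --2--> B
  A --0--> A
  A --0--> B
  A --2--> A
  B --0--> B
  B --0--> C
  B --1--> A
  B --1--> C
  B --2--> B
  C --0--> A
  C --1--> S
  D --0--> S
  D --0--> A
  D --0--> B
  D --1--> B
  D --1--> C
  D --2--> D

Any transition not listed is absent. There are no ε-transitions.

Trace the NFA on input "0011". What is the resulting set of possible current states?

{S, A, C}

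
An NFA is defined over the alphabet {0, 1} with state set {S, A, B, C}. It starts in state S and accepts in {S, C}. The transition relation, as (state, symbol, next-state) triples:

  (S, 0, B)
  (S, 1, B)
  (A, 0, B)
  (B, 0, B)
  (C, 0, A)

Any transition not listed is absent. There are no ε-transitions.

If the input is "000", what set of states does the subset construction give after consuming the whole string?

{B}

Start in {S}.
Read '0': S→{B}; now {B}.
Read '0': B→{B}; now {B}.
Read '0': B→{B}; now {B}.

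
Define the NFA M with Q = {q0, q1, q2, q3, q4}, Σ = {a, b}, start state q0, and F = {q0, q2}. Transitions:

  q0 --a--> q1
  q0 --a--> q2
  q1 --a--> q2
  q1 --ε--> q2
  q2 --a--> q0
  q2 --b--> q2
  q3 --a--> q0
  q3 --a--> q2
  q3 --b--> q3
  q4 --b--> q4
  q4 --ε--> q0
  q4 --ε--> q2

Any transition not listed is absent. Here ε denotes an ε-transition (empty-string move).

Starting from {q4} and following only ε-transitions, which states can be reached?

Begin with {q4}.
ε-move q4 → q0; add q0.
ε-move q4 → q2; add q2.

{q0, q2, q4}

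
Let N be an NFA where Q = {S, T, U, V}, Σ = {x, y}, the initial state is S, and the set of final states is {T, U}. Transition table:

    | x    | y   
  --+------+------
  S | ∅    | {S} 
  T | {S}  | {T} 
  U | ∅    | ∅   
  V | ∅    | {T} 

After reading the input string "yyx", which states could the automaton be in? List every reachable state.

Start in {S}.
Read 'y': {S} → {S}.
Read 'y': {S} → {S}.
Read 'x': {S} → ∅.

∅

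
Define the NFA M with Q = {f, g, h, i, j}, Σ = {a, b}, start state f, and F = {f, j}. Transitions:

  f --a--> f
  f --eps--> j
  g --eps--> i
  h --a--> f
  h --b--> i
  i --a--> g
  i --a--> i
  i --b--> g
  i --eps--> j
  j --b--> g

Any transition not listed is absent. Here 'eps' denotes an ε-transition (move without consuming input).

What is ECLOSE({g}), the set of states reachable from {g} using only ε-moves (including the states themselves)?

{g, i, j}

Begin with {g}.
ε-move g → i; add i.
ε-move i → j; add j.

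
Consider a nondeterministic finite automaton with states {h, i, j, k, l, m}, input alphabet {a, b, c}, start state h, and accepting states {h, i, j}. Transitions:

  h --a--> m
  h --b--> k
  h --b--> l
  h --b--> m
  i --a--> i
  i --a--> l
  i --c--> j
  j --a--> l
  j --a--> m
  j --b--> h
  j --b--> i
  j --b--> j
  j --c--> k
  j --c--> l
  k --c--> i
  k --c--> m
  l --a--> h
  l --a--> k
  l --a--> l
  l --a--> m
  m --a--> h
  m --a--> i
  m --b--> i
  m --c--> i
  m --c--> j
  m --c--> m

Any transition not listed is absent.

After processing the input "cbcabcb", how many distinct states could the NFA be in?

Start in {h}.
Read 'c': {h} → ∅.
The set is empty and remains empty for the remaining 6 symbols.
That set has 0 states.

0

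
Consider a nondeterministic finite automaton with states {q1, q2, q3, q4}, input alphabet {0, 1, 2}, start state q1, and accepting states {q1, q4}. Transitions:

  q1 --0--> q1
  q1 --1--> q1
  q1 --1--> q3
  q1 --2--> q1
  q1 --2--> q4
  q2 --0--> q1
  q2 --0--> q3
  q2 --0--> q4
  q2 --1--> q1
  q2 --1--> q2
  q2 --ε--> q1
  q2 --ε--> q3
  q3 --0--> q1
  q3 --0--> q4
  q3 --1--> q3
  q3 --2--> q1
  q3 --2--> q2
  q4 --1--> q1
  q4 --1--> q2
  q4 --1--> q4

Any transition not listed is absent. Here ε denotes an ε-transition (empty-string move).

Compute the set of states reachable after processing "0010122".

Start in {q1}.
Read '0': {q1} → {q1}.
Read '0': {q1} → {q1}.
Read '1': {q1} → {q1, q3}.
Read '0': {q1, q3} → {q1, q4}.
Read '1': {q1, q4} → {q1, q2, q3, q4}.
Read '2': {q1, q2, q3, q4} → {q1, q2, q3, q4}.
Read '2': {q1, q2, q3, q4} → {q1, q2, q3, q4}.

{q1, q2, q3, q4}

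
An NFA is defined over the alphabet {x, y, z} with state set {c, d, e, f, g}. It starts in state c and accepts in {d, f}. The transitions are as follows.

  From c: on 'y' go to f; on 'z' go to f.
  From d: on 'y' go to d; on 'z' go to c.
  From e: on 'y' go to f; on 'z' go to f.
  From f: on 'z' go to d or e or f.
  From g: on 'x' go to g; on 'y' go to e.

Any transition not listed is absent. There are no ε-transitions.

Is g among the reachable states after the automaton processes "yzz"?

No

Start in {c}.
Read 'y': {c} → {f}.
Read 'z': {f} → {d, e, f}.
Read 'z': {d, e, f} → {c, d, e, f}.
State g is not in {c, d, e, f}.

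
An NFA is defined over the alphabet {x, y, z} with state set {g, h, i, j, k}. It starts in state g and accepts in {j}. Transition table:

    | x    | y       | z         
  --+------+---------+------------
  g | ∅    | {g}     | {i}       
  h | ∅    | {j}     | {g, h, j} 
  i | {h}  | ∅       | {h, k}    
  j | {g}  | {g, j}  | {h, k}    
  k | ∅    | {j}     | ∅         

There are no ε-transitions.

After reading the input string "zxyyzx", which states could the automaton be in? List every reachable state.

{h}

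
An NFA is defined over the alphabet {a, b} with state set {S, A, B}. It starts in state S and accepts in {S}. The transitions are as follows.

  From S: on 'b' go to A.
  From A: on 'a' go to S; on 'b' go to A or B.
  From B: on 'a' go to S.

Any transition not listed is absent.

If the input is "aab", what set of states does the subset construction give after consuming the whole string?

Start in {S}.
Read 'a': S→∅; now ∅.
The set is empty and remains empty for the remaining 2 symbols.

∅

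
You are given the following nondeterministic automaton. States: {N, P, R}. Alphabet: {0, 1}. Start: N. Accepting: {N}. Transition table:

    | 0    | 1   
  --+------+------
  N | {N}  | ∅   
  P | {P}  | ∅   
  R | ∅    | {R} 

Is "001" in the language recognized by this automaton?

Start in {N}.
Read '0': {N} → {N}.
Read '0': {N} → {N}.
Read '1': {N} → ∅.
The final set ∅ contains no accepting state.

No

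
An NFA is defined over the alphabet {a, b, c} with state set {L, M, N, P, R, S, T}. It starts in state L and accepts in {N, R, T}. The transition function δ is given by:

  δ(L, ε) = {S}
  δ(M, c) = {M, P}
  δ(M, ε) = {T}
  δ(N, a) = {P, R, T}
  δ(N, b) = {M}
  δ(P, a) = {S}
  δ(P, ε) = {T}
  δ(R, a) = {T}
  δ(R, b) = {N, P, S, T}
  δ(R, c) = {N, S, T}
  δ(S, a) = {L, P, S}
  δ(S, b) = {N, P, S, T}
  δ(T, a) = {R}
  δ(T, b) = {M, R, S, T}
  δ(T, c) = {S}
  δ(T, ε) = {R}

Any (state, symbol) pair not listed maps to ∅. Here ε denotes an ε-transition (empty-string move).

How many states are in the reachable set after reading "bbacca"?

5

Start: ε-closure({L}) = {L, S}.
Read 'b': L→∅, S→{N, P, S, T}; union {N, P, S, T}; ε-closure = {N, P, R, S, T}.
Read 'b': N→{M}, P→∅, R→{N, P, S, T}, S→{N, P, S, T}, T→{M, R, S, T}; now {M, N, P, R, S, T}.
Read 'a': M→∅, N→{P, R, T}, P→{S}, R→{T}, S→{L, P, S}, T→{R}; now {L, P, R, S, T}.
Read 'c': L→∅, P→∅, R→{N, S, T}, S→∅, T→{S}; union {N, S, T}; ε-closure = {N, R, S, T}.
Read 'c': N→∅, R→{N, S, T}, S→∅, T→{S}; union {N, S, T}; ε-closure = {N, R, S, T}.
Read 'a': N→{P, R, T}, R→{T}, S→{L, P, S}, T→{R}; now {L, P, R, S, T}.
That set has 5 states.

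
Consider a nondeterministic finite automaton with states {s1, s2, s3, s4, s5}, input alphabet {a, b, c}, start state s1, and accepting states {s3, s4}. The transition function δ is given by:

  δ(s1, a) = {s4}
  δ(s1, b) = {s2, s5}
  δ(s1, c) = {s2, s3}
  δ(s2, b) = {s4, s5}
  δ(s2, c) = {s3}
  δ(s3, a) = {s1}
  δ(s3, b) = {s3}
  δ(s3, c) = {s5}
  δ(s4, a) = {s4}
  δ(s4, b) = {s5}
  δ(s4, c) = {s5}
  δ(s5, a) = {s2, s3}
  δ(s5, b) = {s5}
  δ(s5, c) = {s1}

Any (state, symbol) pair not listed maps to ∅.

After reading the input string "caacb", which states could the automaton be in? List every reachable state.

Start in {s1}.
Read 'c': s1→{s2, s3}; now {s2, s3}.
Read 'a': s2→∅, s3→{s1}; now {s1}.
Read 'a': s1→{s4}; now {s4}.
Read 'c': s4→{s5}; now {s5}.
Read 'b': s5→{s5}; now {s5}.

{s5}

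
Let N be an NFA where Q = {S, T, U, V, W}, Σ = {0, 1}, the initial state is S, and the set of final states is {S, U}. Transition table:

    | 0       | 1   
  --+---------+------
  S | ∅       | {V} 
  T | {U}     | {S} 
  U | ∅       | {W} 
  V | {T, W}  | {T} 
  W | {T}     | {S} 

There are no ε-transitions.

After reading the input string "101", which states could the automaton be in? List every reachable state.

Start in {S}.
Read '1': S→{V}; now {V}.
Read '0': V→{T, W}; now {T, W}.
Read '1': T→{S}, W→{S}; now {S}.

{S}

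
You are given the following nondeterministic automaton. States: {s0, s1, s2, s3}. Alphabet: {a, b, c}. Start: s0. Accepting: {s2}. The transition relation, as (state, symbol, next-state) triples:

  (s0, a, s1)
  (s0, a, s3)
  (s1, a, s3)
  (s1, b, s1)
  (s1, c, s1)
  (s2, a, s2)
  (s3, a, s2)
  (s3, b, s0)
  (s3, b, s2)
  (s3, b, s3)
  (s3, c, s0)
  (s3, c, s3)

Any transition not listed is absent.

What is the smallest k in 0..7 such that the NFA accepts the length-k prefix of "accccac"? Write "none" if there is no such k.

Start in {s0}.
Read 'a': s0→{s1, s3}; now {s1, s3}.
Read 'c': s1→{s1}, s3→{s0, s3}; now {s0, s1, s3}.
Read 'c': s0→∅, s1→{s1}, s3→{s0, s3}; now {s0, s1, s3}.
Read 'c': s0→∅, s1→{s1}, s3→{s0, s3}; now {s0, s1, s3}.
Read 'c': s0→∅, s1→{s1}, s3→{s0, s3}; now {s0, s1, s3}.
Read 'a': s0→{s1, s3}, s1→{s3}, s3→{s2}; now {s1, s2, s3}.
None of the earlier sets intersect F, but {s1, s2, s3} does.

6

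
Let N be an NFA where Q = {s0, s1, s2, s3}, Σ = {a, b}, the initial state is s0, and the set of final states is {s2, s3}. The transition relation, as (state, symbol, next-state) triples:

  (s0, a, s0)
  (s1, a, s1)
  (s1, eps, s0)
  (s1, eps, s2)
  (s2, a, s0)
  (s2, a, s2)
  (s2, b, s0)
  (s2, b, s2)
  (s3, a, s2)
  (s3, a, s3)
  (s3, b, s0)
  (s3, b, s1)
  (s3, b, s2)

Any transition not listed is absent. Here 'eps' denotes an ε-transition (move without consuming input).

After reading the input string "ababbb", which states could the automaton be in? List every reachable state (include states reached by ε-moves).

Start in {s0}.
Read 'a': s0→{s0}; now {s0}.
Read 'b': s0→∅; now ∅.
The set is empty and remains empty for the remaining 4 symbols.

∅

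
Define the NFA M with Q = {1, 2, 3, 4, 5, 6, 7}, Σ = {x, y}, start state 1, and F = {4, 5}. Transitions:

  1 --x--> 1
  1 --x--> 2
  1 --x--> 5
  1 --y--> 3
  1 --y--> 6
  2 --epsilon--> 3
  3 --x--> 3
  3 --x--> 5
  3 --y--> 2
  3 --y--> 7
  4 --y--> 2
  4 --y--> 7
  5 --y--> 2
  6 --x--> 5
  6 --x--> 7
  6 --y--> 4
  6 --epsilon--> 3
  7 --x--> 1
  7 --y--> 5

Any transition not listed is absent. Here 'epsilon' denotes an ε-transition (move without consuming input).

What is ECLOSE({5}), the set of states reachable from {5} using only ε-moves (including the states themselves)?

{5}

Begin with {5}.
No ε-moves leave this set, so the closure equals the set itself.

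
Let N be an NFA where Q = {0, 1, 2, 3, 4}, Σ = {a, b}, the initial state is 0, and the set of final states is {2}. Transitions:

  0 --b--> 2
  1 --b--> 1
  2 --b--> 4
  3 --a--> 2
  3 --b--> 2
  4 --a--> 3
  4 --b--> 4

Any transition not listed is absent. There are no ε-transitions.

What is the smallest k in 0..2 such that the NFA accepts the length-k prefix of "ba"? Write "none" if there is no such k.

1

Start in {0}.
Read 'b': 0→{2}; now {2}.
None of the earlier sets intersect F, but {2} does.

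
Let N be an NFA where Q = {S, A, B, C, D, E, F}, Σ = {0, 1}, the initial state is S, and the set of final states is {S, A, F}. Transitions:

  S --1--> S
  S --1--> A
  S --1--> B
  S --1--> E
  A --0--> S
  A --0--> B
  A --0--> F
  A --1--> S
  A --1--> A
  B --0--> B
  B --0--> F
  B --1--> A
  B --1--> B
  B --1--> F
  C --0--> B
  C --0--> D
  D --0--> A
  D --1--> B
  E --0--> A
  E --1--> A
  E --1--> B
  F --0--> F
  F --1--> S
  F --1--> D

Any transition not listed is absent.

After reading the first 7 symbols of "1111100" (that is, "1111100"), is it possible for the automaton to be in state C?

No

Start in {S}.
Read '1': S→{S, A, B, E}; now {S, A, B, E}.
Read '1': S→{S, A, B, E}, A→{S, A}, B→{A, B, F}, E→{A, B}; now {S, A, B, E, F}.
Read '1': S→{S, A, B, E}, A→{S, A}, B→{A, B, F}, E→{A, B}, F→{S, D}; now {S, A, B, D, E, F}.
Read '1': S→{S, A, B, E}, A→{S, A}, B→{A, B, F}, D→{B}, E→{A, B}, F→{S, D}; now {S, A, B, D, E, F}.
Read '1': S→{S, A, B, E}, A→{S, A}, B→{A, B, F}, D→{B}, E→{A, B}, F→{S, D}; now {S, A, B, D, E, F}.
Read '0': S→∅, A→{S, B, F}, B→{B, F}, D→{A}, E→{A}, F→{F}; now {S, A, B, F}.
Read '0': S→∅, A→{S, B, F}, B→{B, F}, F→{F}; now {S, B, F}.
State C is not in {S, B, F}.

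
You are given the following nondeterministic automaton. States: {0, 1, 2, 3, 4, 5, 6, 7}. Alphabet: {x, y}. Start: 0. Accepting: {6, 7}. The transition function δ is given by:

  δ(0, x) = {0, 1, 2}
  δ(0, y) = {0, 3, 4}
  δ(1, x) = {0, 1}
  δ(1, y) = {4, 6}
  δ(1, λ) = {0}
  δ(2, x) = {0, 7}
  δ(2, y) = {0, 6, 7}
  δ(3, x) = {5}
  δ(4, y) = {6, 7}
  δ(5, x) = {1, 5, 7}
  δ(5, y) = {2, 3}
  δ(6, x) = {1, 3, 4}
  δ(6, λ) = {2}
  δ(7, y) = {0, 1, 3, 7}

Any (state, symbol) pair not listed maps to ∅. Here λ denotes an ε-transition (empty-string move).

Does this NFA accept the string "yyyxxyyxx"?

Start in {0}.
Read 'y': {0} → {0, 3, 4}.
Read 'y': {0, 3, 4} → {0, 2, 3, 4, 6, 7}.
Read 'y': {0, 2, 3, 4, 6, 7} → {0, 1, 2, 3, 4, 6, 7}.
Read 'x': {0, 1, 2, 3, 4, 6, 7} → {0, 1, 2, 3, 4, 5, 7}.
Read 'x': {0, 1, 2, 3, 4, 5, 7} → {0, 1, 2, 5, 7}.
Read 'y': {0, 1, 2, 5, 7} → {0, 1, 2, 3, 4, 6, 7}.
Read 'y': {0, 1, 2, 3, 4, 6, 7} → {0, 1, 2, 3, 4, 6, 7}.
Read 'x': {0, 1, 2, 3, 4, 6, 7} → {0, 1, 2, 3, 4, 5, 7}.
Read 'x': {0, 1, 2, 3, 4, 5, 7} → {0, 1, 2, 5, 7}.
The final set {0, 1, 2, 5, 7} contains the accepting state 7.

Yes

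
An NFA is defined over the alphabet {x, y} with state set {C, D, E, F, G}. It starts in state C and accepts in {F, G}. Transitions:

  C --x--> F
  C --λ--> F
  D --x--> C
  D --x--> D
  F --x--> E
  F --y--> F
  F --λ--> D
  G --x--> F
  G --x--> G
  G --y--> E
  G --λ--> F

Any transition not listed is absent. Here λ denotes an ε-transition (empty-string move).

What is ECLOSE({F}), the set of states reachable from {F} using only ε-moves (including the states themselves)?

{D, F}

Begin with {F}.
ε-move F → D; add D.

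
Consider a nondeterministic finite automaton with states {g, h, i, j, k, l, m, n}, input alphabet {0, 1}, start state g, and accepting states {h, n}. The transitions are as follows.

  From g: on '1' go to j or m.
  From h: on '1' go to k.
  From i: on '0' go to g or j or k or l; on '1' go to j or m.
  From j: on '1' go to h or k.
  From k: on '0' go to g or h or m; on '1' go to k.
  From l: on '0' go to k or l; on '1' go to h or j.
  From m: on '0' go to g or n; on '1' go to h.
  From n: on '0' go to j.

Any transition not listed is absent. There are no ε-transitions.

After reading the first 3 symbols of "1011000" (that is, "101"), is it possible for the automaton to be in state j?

Yes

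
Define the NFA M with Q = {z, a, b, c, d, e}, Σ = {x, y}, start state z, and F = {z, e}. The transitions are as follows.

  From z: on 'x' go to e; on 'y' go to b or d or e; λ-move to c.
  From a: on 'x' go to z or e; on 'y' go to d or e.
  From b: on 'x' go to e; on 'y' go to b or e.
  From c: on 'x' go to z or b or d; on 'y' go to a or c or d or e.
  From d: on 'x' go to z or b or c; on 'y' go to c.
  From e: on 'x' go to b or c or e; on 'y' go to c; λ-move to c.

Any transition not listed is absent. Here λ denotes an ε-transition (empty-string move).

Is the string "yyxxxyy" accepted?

Yes

Start: ε-closure({z}) = {z, c}.
Read 'y': z→{b, d, e}, c→{a, c, d, e}; now {a, b, c, d, e}.
Read 'y': a→{d, e}, b→{b, e}, c→{a, c, d, e}, d→{c}, e→{c}; now {a, b, c, d, e}.
Read 'x': a→{z, e}, b→{e}, c→{z, b, d}, d→{z, b, c}, e→{b, c, e}; now {z, b, c, d, e}.
Read 'x': z→{e}, b→{e}, c→{z, b, d}, d→{z, b, c}, e→{b, c, e}; now {z, b, c, d, e}.
Read 'x': z→{e}, b→{e}, c→{z, b, d}, d→{z, b, c}, e→{b, c, e}; now {z, b, c, d, e}.
Read 'y': z→{b, d, e}, b→{b, e}, c→{a, c, d, e}, d→{c}, e→{c}; now {a, b, c, d, e}.
Read 'y': a→{d, e}, b→{b, e}, c→{a, c, d, e}, d→{c}, e→{c}; now {a, b, c, d, e}.
The final set {a, b, c, d, e} contains the accepting state e.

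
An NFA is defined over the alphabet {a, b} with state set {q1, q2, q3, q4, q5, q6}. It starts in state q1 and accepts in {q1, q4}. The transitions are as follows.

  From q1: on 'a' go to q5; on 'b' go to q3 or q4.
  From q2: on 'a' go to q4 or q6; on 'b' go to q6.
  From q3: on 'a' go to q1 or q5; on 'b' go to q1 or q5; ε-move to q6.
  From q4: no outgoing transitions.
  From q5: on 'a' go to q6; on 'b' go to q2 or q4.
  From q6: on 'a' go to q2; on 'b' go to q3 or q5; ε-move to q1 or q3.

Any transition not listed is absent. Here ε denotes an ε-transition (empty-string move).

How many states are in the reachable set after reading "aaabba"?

Start in {q1}.
Read 'a': {q1} → {q5}.
Read 'a': {q5} → {q1, q3, q6}.
Read 'a': {q1, q3, q6} → {q1, q2, q5}.
Read 'b': {q1, q2, q5} → {q1, q2, q3, q4, q6}.
Read 'b': {q1, q2, q3, q4, q6} → {q1, q3, q4, q5, q6}.
Read 'a': {q1, q3, q4, q5, q6} → {q1, q2, q3, q5, q6}.
That set has 5 states.

5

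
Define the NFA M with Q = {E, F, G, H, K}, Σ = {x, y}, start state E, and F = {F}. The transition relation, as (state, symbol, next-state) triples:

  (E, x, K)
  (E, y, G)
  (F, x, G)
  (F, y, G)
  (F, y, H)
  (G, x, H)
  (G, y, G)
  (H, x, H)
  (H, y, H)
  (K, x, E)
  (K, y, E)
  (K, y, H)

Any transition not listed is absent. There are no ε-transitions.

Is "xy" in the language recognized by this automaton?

Start in {E}.
Read 'x': {E} → {K}.
Read 'y': {K} → {E, H}.
The final set {E, H} contains no accepting state.

No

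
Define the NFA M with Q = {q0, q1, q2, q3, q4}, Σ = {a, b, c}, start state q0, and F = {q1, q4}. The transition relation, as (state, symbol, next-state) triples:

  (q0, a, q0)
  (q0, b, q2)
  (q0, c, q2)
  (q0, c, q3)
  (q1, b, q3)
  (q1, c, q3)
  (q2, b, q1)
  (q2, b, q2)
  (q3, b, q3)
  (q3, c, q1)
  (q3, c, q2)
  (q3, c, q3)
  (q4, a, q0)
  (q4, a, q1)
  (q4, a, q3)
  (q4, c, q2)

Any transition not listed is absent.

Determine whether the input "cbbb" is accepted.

Start in {q0}.
Read 'c': {q0} → {q2, q3}.
Read 'b': {q2, q3} → {q1, q2, q3}.
Read 'b': {q1, q2, q3} → {q1, q2, q3}.
Read 'b': {q1, q2, q3} → {q1, q2, q3}.
The final set {q1, q2, q3} contains the accepting state q1.

Yes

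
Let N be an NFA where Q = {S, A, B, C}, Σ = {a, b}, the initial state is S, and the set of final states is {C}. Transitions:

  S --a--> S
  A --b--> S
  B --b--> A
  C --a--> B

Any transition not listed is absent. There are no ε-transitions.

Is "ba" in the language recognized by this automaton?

Start in {S}.
Read 'b': S→∅; now ∅.
The set is empty and remains empty for the remaining 1 symbol.
The final set ∅ contains no accepting state.

No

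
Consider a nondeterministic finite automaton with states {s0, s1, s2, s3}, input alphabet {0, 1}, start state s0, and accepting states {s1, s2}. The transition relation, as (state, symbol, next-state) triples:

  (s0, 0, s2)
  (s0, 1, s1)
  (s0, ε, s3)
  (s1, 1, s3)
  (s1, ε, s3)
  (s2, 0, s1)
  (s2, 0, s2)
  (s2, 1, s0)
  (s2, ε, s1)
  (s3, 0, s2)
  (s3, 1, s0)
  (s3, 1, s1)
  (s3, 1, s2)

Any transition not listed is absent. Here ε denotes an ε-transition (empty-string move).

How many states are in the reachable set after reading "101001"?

4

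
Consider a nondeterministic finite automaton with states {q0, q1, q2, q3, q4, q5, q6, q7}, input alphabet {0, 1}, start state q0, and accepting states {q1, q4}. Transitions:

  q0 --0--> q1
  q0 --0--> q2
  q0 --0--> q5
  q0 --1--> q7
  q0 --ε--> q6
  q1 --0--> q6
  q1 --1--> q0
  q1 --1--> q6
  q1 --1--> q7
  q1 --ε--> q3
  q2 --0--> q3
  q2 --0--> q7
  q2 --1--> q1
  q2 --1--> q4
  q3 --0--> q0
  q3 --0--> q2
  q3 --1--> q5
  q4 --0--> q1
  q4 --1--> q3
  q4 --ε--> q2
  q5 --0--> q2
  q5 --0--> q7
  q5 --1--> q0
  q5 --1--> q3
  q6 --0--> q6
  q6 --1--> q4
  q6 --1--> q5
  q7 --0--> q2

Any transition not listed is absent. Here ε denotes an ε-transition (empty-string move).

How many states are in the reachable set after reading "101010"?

7

Start: ε-closure({q0}) = {q0, q6}.
Read '1': q0→{q7}, q6→{q4, q5}; union {q4, q5, q7}; ε-closure = {q2, q4, q5, q7}.
Read '0': q2→{q3, q7}, q4→{q1}, q5→{q2, q7}, q7→{q2}; now {q1, q2, q3, q7}.
Read '1': q1→{q0, q6, q7}, q2→{q1, q4}, q3→{q5}, q7→∅; union {q0, q1, q4, q5, q6, q7}; ε-closure = {q0, q1, q2, q3, q4, q5, q6, q7}.
Read '0': q0→{q1, q2, q5}, q1→{q6}, q2→{q3, q7}, q3→{q0, q2}, q4→{q1}, q5→{q2, q7}, q6→{q6}, q7→{q2}; now {q0, q1, q2, q3, q5, q6, q7}.
Read '1': q0→{q7}, q1→{q0, q6, q7}, q2→{q1, q4}, q3→{q5}, q5→{q0, q3}, q6→{q4, q5}, q7→∅; union {q0, q1, q3, q4, q5, q6, q7}; ε-closure = {q0, q1, q2, q3, q4, q5, q6, q7}.
Read '0': q0→{q1, q2, q5}, q1→{q6}, q2→{q3, q7}, q3→{q0, q2}, q4→{q1}, q5→{q2, q7}, q6→{q6}, q7→{q2}; now {q0, q1, q2, q3, q5, q6, q7}.
That set has 7 states.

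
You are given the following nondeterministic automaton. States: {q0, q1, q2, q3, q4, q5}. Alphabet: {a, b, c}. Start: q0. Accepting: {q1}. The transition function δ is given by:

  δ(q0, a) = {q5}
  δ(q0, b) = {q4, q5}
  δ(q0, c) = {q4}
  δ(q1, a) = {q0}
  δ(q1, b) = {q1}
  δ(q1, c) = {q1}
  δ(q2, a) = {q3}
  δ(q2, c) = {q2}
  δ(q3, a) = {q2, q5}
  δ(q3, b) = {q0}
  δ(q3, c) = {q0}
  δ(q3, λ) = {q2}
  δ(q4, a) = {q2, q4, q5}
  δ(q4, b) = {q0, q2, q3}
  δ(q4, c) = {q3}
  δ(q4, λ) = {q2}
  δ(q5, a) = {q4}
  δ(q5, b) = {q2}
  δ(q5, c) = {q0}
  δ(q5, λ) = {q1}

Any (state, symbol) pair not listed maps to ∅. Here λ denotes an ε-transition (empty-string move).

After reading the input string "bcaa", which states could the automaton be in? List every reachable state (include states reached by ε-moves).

Start in {q0}.
Read 'b': q0→{q4, q5}; union {q4, q5}; ε-closure = {q1, q2, q4, q5}.
Read 'c': q1→{q1}, q2→{q2}, q4→{q3}, q5→{q0}; now {q0, q1, q2, q3}.
Read 'a': q0→{q5}, q1→{q0}, q2→{q3}, q3→{q2, q5}; union {q0, q2, q3, q5}; ε-closure = {q0, q1, q2, q3, q5}.
Read 'a': q0→{q5}, q1→{q0}, q2→{q3}, q3→{q2, q5}, q5→{q4}; union {q0, q2, q3, q4, q5}; ε-closure = {q0, q1, q2, q3, q4, q5}.

{q0, q1, q2, q3, q4, q5}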